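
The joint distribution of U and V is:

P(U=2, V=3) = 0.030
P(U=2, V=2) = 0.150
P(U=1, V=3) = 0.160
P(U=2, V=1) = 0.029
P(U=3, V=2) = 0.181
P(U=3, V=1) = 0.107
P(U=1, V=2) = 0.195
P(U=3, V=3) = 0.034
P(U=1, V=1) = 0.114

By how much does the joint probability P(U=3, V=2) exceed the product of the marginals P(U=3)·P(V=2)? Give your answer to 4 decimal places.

0.0116

P(U=3) = 0.107 + 0.181 + 0.034 = 0.322.
P(V=2) = 0.195 + 0.150 + 0.181 = 0.526.
P(U=3, V=2) − P(U=3)P(V=2) = 0.181 − 0.322×0.526 = 0.0116.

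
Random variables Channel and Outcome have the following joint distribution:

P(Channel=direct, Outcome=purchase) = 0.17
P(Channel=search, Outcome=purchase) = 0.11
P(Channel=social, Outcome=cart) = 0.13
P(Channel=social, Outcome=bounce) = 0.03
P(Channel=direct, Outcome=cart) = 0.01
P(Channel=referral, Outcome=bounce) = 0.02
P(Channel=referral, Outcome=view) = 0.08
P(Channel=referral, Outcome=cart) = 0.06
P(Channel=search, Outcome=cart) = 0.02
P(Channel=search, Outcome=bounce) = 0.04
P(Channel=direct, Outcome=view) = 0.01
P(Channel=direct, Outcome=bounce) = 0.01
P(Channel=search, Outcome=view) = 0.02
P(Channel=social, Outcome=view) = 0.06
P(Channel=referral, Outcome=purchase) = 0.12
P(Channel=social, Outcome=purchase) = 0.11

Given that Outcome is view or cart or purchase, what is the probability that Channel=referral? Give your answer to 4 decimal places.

P(Outcome=view) = 0.02 + 0.06 + 0.01 + 0.08 = 0.17.
P(Outcome=cart) = 0.02 + 0.13 + 0.01 + 0.06 = 0.22.
P(Outcome=purchase) = 0.11 + 0.11 + 0.17 + 0.12 = 0.51.
P(Outcome ∈ {view, cart, purchase}) = 0.17 + 0.22 + 0.51 = 0.90; P(Channel=referral, Outcome ∈ {view, cart, purchase}) = 0.08 + 0.06 + 0.12 = 0.26.
P(Channel=referral | Outcome ∈ {view, cart, purchase}) = 0.26/0.90 = 0.2889.

0.2889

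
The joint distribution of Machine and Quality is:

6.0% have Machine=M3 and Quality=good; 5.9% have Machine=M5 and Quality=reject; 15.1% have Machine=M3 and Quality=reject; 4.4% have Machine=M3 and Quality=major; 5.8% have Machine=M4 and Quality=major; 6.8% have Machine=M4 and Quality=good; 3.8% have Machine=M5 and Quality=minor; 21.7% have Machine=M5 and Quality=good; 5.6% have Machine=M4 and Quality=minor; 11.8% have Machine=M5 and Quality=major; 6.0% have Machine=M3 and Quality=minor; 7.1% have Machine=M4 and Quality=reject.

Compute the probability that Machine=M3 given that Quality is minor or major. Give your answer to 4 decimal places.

P(Quality=minor) = 0.060 + 0.056 + 0.038 = 0.154.
P(Quality=major) = 0.044 + 0.058 + 0.118 = 0.220.
P(Quality ∈ {minor, major}) = 0.154 + 0.220 = 0.374; P(Machine=M3, Quality ∈ {minor, major}) = 0.060 + 0.044 = 0.104.
P(Machine=M3 | Quality ∈ {minor, major}) = 0.104/0.374 = 0.2781.

0.2781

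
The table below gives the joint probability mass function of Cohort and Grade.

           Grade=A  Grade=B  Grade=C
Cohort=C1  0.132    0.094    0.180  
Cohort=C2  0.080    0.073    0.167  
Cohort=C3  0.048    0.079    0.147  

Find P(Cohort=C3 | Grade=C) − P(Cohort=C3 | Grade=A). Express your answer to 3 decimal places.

0.113

P(Grade=C) = 0.180 + 0.167 + 0.147 = 0.494; P(Cohort=C3 | Grade=C) = 0.147/0.494 = 0.2976.
P(Grade=A) = 0.132 + 0.080 + 0.048 = 0.260; P(Cohort=C3 | Grade=A) = 0.048/0.260 = 0.1846.
Difference = 0.113.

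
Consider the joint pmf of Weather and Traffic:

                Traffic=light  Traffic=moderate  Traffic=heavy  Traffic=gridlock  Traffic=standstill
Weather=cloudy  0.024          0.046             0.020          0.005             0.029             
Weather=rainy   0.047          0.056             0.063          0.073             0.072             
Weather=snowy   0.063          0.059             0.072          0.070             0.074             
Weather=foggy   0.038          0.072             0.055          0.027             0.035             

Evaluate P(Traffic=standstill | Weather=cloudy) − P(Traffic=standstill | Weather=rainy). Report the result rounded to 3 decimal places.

P(Weather=cloudy) = 0.024 + 0.046 + 0.020 + 0.005 + 0.029 = 0.124; P(Traffic=standstill | Weather=cloudy) = 0.029/0.124 = 0.2339.
P(Weather=rainy) = 0.047 + 0.056 + 0.063 + 0.073 + 0.072 = 0.311; P(Traffic=standstill | Weather=rainy) = 0.072/0.311 = 0.2315.
Difference = 0.002.

0.002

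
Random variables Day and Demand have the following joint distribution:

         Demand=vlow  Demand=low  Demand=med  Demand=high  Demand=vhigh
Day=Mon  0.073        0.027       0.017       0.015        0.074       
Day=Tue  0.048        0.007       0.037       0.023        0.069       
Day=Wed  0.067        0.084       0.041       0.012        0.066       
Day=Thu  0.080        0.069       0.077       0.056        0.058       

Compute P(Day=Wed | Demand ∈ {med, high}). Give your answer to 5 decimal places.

P(Demand=med) = 0.017 + 0.037 + 0.041 + 0.077 = 0.172.
P(Demand=high) = 0.015 + 0.023 + 0.012 + 0.056 = 0.106.
P(Demand ∈ {med, high}) = 0.172 + 0.106 = 0.278; P(Day=Wed, Demand ∈ {med, high}) = 0.041 + 0.012 = 0.053.
P(Day=Wed | Demand ∈ {med, high}) = 0.053/0.278 = 0.19065.

0.19065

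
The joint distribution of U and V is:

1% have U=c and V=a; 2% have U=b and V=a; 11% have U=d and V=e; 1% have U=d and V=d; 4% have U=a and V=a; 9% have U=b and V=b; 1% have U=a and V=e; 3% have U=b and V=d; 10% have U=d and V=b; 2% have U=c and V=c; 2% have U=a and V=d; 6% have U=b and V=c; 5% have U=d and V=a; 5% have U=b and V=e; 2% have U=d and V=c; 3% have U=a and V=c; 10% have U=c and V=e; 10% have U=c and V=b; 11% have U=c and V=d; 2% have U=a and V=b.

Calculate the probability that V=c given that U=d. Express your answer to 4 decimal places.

P(U=d) = 0.05 + 0.10 + 0.02 + 0.01 + 0.11 = 0.29.
P(V=c | U=d) = 0.02/0.29 = 0.0690.

0.0690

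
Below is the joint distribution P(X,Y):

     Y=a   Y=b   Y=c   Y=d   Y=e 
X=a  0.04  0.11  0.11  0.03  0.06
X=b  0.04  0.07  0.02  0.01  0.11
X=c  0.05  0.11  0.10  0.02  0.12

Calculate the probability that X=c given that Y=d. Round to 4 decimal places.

P(Y=d) = 0.03 + 0.01 + 0.02 = 0.06.
P(X=c | Y=d) = 0.02/0.06 = 0.3333.

0.3333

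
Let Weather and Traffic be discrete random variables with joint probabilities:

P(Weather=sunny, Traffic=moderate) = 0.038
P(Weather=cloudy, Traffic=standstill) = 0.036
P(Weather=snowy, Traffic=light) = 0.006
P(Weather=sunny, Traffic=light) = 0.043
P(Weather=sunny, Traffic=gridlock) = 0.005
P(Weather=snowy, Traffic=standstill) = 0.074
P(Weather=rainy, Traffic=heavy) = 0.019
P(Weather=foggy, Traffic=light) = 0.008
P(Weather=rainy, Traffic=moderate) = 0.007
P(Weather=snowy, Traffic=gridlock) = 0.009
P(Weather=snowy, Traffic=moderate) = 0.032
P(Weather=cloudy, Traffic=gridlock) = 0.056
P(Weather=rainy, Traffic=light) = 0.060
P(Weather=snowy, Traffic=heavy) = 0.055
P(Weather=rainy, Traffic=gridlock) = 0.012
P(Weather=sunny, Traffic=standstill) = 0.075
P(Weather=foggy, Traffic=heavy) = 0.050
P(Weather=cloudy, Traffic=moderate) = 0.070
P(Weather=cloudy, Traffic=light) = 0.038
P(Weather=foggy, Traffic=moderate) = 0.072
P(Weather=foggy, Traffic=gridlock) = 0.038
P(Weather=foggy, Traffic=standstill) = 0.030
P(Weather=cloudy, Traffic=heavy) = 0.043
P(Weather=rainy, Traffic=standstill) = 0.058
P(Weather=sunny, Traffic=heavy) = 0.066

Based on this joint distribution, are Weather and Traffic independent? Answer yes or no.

no

P(Weather=rainy) = 0.156 and P(Traffic=light) = 0.155, so their product is 0.02418, but P(Weather=rainy, Traffic=light) = 0.060. Since these differ, Weather and Traffic are not independent.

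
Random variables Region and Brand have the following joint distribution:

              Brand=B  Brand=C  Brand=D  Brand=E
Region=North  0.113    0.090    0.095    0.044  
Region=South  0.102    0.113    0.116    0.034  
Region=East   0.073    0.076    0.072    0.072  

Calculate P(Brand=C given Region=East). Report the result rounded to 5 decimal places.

P(Region=East) = 0.073 + 0.076 + 0.072 + 0.072 = 0.293.
P(Brand=C | Region=East) = 0.076/0.293 = 0.25939.

0.25939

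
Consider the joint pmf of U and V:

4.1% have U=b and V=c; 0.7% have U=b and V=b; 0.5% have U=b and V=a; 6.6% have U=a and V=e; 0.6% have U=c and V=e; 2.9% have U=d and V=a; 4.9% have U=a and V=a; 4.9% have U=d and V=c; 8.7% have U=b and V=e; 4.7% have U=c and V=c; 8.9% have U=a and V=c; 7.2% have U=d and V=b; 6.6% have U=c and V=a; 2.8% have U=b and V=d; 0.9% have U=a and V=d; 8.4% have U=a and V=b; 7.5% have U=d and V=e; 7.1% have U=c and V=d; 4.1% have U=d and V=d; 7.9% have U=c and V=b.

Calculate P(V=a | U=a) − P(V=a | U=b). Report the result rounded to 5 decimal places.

0.13522

P(U=a) = 0.049 + 0.084 + 0.089 + 0.009 + 0.066 = 0.297; P(V=a | U=a) = 0.049/0.297 = 0.164983.
P(U=b) = 0.005 + 0.007 + 0.041 + 0.028 + 0.087 = 0.168; P(V=a | U=b) = 0.005/0.168 = 0.029762.
Difference = 0.13522.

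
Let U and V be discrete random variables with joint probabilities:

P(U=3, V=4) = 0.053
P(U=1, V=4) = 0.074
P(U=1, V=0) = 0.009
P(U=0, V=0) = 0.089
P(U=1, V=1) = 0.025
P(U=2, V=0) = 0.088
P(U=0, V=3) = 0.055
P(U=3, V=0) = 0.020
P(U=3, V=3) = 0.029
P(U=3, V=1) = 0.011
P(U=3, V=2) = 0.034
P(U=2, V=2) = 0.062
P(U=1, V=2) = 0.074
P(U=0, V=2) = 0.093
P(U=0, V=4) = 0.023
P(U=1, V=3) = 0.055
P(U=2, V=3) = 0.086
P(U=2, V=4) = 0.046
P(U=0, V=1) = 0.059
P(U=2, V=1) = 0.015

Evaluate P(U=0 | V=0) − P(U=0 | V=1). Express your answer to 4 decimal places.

-0.1043

P(V=0) = 0.089 + 0.009 + 0.088 + 0.020 = 0.206; P(U=0 | V=0) = 0.089/0.206 = 0.43204.
P(V=1) = 0.059 + 0.025 + 0.015 + 0.011 = 0.110; P(U=0 | V=1) = 0.059/0.110 = 0.53636.
Difference = -0.1043.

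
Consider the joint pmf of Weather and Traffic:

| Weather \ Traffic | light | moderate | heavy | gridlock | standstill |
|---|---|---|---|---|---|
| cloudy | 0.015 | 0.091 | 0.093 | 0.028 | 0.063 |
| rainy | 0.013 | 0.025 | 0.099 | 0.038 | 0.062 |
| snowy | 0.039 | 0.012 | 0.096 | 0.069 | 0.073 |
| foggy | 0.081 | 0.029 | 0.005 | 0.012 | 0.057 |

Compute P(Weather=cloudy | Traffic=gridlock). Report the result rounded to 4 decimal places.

P(Traffic=gridlock) = 0.028 + 0.038 + 0.069 + 0.012 = 0.147.
P(Weather=cloudy | Traffic=gridlock) = 0.028/0.147 = 0.1905.

0.1905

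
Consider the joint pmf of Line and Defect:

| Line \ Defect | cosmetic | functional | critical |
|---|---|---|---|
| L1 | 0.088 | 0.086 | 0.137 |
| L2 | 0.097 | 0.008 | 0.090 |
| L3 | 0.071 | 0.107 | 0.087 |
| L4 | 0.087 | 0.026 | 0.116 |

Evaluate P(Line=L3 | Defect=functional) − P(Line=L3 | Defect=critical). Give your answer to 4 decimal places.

0.2690

P(Defect=functional) = 0.086 + 0.008 + 0.107 + 0.026 = 0.227; P(Line=L3 | Defect=functional) = 0.107/0.227 = 0.47137.
P(Defect=critical) = 0.137 + 0.090 + 0.087 + 0.116 = 0.430; P(Line=L3 | Defect=critical) = 0.087/0.430 = 0.20233.
Difference = 0.2690.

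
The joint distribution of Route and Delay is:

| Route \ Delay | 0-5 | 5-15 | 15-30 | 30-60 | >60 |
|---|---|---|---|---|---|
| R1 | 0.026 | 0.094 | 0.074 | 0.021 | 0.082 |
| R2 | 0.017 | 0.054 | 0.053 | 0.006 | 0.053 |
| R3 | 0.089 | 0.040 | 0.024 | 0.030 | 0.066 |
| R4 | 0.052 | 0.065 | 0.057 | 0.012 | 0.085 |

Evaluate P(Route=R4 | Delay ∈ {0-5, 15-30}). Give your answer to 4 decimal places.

P(Delay=0-5) = 0.026 + 0.017 + 0.089 + 0.052 = 0.184.
P(Delay=15-30) = 0.074 + 0.053 + 0.024 + 0.057 = 0.208.
P(Delay ∈ {0-5, 15-30}) = 0.184 + 0.208 = 0.392; P(Route=R4, Delay ∈ {0-5, 15-30}) = 0.052 + 0.057 = 0.109.
P(Route=R4 | Delay ∈ {0-5, 15-30}) = 0.109/0.392 = 0.2781.

0.2781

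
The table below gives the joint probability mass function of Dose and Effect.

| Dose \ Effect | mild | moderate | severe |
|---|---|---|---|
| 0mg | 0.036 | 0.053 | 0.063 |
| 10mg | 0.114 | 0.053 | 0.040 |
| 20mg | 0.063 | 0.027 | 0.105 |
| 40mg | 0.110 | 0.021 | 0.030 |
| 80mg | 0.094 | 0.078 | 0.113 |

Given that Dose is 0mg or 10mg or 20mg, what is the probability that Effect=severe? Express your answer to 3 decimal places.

P(Dose=0mg) = 0.036 + 0.053 + 0.063 = 0.152.
P(Dose=10mg) = 0.114 + 0.053 + 0.040 = 0.207.
P(Dose=20mg) = 0.063 + 0.027 + 0.105 = 0.195.
P(Dose ∈ {0mg, 10mg, 20mg}) = 0.152 + 0.207 + 0.195 = 0.554; P(Effect=severe, Dose ∈ {0mg, 10mg, 20mg}) = 0.063 + 0.040 + 0.105 = 0.208.
P(Effect=severe | Dose ∈ {0mg, 10mg, 20mg}) = 0.208/0.554 = 0.375.

0.375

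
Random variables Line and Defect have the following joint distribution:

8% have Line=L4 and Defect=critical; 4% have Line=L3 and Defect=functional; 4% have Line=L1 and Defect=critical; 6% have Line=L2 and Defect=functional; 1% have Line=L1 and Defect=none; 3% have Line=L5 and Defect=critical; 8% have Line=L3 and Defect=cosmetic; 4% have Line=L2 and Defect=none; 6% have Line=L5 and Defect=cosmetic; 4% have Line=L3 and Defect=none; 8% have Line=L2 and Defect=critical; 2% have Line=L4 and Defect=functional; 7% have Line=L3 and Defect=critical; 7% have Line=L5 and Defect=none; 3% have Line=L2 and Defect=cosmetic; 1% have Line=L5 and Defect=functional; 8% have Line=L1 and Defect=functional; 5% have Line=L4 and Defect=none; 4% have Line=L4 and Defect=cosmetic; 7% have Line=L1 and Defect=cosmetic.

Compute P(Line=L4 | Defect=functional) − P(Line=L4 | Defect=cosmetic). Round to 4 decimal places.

P(Defect=functional) = 0.08 + 0.06 + 0.04 + 0.02 + 0.01 = 0.21; P(Line=L4 | Defect=functional) = 0.02/0.21 = 0.09524.
P(Defect=cosmetic) = 0.07 + 0.03 + 0.08 + 0.04 + 0.06 = 0.28; P(Line=L4 | Defect=cosmetic) = 0.04/0.28 = 0.14286.
Difference = -0.0476.

-0.0476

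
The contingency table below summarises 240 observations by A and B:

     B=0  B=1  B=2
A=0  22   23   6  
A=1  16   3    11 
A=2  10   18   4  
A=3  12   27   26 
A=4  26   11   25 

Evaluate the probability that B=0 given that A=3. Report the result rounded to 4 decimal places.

Total with A=3: 12 + 27 + 26 = 65.
P(B=0 | A=3) = 12/65 = 0.1846.

0.1846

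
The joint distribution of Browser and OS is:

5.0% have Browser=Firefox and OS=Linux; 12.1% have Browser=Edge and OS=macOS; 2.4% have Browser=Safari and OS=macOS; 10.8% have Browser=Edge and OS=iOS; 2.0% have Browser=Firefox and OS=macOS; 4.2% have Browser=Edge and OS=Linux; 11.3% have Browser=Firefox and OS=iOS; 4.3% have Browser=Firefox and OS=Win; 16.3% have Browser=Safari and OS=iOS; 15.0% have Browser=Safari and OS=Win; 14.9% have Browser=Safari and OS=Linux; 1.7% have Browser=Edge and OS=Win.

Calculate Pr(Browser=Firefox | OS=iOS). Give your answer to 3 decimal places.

P(OS=iOS) = 0.113 + 0.163 + 0.108 = 0.384.
P(Browser=Firefox | OS=iOS) = 0.113/0.384 = 0.294.

0.294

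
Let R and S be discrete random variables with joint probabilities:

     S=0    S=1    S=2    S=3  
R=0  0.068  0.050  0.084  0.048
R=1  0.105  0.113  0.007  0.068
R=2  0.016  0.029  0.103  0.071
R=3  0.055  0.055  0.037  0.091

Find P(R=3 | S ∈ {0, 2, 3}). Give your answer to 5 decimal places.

P(S=0) = 0.068 + 0.105 + 0.016 + 0.055 = 0.244.
P(S=2) = 0.084 + 0.007 + 0.103 + 0.037 = 0.231.
P(S=3) = 0.048 + 0.068 + 0.071 + 0.091 = 0.278.
P(S ∈ {0, 2, 3}) = 0.244 + 0.231 + 0.278 = 0.753; P(R=3, S ∈ {0, 2, 3}) = 0.055 + 0.037 + 0.091 = 0.183.
P(R=3 | S ∈ {0, 2, 3}) = 0.183/0.753 = 0.24303.

0.24303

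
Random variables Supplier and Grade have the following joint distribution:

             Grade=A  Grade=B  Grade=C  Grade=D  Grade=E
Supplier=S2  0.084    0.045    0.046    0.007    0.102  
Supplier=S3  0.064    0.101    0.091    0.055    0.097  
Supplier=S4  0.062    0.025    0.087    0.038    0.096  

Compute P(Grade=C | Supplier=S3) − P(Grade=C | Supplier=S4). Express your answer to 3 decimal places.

-0.059

P(Supplier=S3) = 0.064 + 0.101 + 0.091 + 0.055 + 0.097 = 0.408; P(Grade=C | Supplier=S3) = 0.091/0.408 = 0.2230.
P(Supplier=S4) = 0.062 + 0.025 + 0.087 + 0.038 + 0.096 = 0.308; P(Grade=C | Supplier=S4) = 0.087/0.308 = 0.2825.
Difference = -0.059.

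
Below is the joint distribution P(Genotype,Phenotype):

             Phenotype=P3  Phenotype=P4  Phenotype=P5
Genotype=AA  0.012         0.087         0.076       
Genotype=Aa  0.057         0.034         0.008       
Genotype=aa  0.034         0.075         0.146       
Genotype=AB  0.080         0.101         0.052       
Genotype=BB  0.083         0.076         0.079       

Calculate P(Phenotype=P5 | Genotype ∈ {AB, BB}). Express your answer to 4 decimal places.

P(Genotype=AB) = 0.080 + 0.101 + 0.052 = 0.233.
P(Genotype=BB) = 0.083 + 0.076 + 0.079 = 0.238.
P(Genotype ∈ {AB, BB}) = 0.233 + 0.238 = 0.471; P(Phenotype=P5, Genotype ∈ {AB, BB}) = 0.052 + 0.079 = 0.131.
P(Phenotype=P5 | Genotype ∈ {AB, BB}) = 0.131/0.471 = 0.2781.

0.2781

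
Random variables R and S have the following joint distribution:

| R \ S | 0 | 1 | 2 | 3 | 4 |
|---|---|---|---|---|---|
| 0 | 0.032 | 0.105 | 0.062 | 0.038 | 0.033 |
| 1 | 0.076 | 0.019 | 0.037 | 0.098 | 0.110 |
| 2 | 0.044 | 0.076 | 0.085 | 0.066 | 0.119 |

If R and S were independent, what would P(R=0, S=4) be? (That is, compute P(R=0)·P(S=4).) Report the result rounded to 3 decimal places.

P(R=0) = 0.032 + 0.105 + 0.062 + 0.038 + 0.033 = 0.270.
P(S=4) = 0.033 + 0.110 + 0.119 = 0.262.
Product: 0.270 × 0.262 = 0.071.

0.071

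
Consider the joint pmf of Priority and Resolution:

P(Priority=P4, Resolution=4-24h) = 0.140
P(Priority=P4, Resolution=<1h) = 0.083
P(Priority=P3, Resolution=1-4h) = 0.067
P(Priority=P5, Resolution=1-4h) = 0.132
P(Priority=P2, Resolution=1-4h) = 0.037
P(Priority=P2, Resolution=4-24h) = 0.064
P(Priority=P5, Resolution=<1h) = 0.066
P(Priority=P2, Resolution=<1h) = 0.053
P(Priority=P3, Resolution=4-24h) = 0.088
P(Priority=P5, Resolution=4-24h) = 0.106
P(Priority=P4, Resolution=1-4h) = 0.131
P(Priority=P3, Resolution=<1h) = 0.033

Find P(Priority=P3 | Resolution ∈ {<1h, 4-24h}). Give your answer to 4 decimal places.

P(Resolution=<1h) = 0.053 + 0.033 + 0.083 + 0.066 = 0.235.
P(Resolution=4-24h) = 0.064 + 0.088 + 0.140 + 0.106 = 0.398.
P(Resolution ∈ {<1h, 4-24h}) = 0.235 + 0.398 = 0.633; P(Priority=P3, Resolution ∈ {<1h, 4-24h}) = 0.033 + 0.088 = 0.121.
P(Priority=P3 | Resolution ∈ {<1h, 4-24h}) = 0.121/0.633 = 0.1912.

0.1912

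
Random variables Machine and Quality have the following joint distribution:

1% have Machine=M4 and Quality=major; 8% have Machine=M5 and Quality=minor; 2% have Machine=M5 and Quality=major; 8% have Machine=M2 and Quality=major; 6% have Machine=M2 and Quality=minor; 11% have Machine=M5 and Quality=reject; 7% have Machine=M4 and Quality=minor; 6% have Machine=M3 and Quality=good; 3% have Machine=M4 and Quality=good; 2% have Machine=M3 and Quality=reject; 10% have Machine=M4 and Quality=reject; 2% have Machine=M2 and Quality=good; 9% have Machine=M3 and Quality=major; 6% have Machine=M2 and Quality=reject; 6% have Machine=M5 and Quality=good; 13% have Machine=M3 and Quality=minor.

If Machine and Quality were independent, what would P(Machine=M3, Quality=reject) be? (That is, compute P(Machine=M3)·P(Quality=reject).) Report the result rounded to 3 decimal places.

0.087

P(Machine=M3) = 0.06 + 0.13 + 0.09 + 0.02 = 0.30.
P(Quality=reject) = 0.06 + 0.02 + 0.10 + 0.11 = 0.29.
Product: 0.30 × 0.29 = 0.087.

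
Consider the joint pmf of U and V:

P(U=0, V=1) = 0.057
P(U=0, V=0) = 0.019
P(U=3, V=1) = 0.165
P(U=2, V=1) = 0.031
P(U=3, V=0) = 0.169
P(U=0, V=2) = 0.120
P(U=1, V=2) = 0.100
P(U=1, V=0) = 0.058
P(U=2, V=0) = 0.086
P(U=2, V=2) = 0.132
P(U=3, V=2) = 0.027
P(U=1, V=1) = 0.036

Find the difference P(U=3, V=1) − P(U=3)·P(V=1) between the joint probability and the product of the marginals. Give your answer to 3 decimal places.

P(U=3) = 0.169 + 0.165 + 0.027 = 0.361.
P(V=1) = 0.057 + 0.036 + 0.031 + 0.165 = 0.289.
P(U=3, V=1) − P(U=3)P(V=1) = 0.165 − 0.361×0.289 = 0.061.

0.061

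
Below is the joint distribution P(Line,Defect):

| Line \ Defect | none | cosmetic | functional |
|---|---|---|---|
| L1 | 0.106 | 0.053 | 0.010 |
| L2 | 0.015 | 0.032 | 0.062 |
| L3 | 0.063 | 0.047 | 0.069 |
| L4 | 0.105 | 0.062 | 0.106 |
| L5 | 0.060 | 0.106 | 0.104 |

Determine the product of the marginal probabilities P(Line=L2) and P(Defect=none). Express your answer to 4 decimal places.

P(Line=L2) = 0.015 + 0.032 + 0.062 = 0.109.
P(Defect=none) = 0.106 + 0.015 + 0.063 + 0.105 + 0.060 = 0.349.
Product: 0.109 × 0.349 = 0.0380.

0.0380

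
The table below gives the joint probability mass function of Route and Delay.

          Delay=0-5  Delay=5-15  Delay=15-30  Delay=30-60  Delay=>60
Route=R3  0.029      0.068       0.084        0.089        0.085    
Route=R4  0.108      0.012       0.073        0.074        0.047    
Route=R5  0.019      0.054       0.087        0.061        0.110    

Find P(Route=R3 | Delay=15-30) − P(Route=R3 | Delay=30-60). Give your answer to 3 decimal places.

P(Delay=15-30) = 0.084 + 0.073 + 0.087 = 0.244; P(Route=R3 | Delay=15-30) = 0.084/0.244 = 0.3443.
P(Delay=30-60) = 0.089 + 0.074 + 0.061 = 0.224; P(Route=R3 | Delay=30-60) = 0.089/0.224 = 0.3973.
Difference = -0.053.

-0.053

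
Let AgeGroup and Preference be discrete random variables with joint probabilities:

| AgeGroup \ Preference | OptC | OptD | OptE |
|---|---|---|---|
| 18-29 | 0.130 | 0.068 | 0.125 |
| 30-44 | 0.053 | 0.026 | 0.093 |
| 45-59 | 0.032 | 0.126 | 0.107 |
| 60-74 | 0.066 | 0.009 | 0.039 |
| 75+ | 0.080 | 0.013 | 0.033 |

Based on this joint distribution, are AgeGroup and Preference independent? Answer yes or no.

no

P(AgeGroup=45-59) = 0.265 and P(Preference=OptC) = 0.361, so their product is 0.09567, but P(AgeGroup=45-59, Preference=OptC) = 0.032. Since these differ, AgeGroup and Preference are not independent.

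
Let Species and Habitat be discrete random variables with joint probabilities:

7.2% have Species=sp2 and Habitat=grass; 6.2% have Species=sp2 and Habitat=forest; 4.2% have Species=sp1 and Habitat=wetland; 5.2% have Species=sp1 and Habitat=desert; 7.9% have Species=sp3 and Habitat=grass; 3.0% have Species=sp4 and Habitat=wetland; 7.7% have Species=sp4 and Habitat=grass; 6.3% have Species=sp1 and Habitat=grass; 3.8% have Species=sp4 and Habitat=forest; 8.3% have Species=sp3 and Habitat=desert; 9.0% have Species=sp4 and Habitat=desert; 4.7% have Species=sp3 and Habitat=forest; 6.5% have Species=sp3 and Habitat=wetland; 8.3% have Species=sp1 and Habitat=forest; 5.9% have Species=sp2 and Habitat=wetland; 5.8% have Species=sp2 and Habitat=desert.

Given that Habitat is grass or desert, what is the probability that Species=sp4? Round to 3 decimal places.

P(Habitat=grass) = 0.063 + 0.072 + 0.079 + 0.077 = 0.291.
P(Habitat=desert) = 0.052 + 0.058 + 0.083 + 0.090 = 0.283.
P(Habitat ∈ {grass, desert}) = 0.291 + 0.283 = 0.574; P(Species=sp4, Habitat ∈ {grass, desert}) = 0.077 + 0.090 = 0.167.
P(Species=sp4 | Habitat ∈ {grass, desert}) = 0.167/0.574 = 0.291.

0.291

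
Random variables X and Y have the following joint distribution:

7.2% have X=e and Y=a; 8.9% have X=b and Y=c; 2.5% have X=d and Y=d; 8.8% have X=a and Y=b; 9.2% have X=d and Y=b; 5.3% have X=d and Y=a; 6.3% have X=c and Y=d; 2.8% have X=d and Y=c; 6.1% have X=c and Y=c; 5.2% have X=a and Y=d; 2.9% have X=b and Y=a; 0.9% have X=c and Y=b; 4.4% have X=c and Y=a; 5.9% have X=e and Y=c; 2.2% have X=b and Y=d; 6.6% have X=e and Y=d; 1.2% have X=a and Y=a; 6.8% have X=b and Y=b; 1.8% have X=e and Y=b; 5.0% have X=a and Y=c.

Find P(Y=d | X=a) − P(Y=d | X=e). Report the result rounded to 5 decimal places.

P(X=a) = 0.012 + 0.088 + 0.050 + 0.052 = 0.202; P(Y=d | X=a) = 0.052/0.202 = 0.257426.
P(X=e) = 0.072 + 0.018 + 0.059 + 0.066 = 0.215; P(Y=d | X=e) = 0.066/0.215 = 0.306977.
Difference = -0.04955.

-0.04955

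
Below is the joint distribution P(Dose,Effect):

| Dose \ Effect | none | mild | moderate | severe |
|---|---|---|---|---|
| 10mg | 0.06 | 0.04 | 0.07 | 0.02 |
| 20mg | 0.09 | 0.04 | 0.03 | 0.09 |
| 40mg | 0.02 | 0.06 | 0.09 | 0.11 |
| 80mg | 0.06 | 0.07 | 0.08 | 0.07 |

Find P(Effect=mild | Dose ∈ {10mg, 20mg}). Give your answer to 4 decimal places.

P(Dose=10mg) = 0.06 + 0.04 + 0.07 + 0.02 = 0.19.
P(Dose=20mg) = 0.09 + 0.04 + 0.03 + 0.09 = 0.25.
P(Dose ∈ {10mg, 20mg}) = 0.19 + 0.25 = 0.44; P(Effect=mild, Dose ∈ {10mg, 20mg}) = 0.04 + 0.04 = 0.08.
P(Effect=mild | Dose ∈ {10mg, 20mg}) = 0.08/0.44 = 0.1818.

0.1818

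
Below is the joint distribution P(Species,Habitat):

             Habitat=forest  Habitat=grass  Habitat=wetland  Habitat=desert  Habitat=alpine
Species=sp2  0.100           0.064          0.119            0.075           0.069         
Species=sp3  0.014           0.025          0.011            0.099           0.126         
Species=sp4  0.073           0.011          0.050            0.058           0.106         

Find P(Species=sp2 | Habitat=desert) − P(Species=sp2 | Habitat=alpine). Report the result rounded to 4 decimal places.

0.0940

P(Habitat=desert) = 0.075 + 0.099 + 0.058 = 0.232; P(Species=sp2 | Habitat=desert) = 0.075/0.232 = 0.32328.
P(Habitat=alpine) = 0.069 + 0.126 + 0.106 = 0.301; P(Species=sp2 | Habitat=alpine) = 0.069/0.301 = 0.22924.
Difference = 0.0940.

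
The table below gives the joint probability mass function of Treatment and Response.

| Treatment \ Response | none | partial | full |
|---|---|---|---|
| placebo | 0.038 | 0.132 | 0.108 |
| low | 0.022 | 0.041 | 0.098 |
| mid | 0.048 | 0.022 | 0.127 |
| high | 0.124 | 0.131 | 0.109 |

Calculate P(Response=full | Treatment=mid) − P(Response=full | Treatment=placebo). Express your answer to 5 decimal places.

0.25618

P(Treatment=mid) = 0.048 + 0.022 + 0.127 = 0.197; P(Response=full | Treatment=mid) = 0.127/0.197 = 0.644670.
P(Treatment=placebo) = 0.038 + 0.132 + 0.108 = 0.278; P(Response=full | Treatment=placebo) = 0.108/0.278 = 0.388489.
Difference = 0.25618.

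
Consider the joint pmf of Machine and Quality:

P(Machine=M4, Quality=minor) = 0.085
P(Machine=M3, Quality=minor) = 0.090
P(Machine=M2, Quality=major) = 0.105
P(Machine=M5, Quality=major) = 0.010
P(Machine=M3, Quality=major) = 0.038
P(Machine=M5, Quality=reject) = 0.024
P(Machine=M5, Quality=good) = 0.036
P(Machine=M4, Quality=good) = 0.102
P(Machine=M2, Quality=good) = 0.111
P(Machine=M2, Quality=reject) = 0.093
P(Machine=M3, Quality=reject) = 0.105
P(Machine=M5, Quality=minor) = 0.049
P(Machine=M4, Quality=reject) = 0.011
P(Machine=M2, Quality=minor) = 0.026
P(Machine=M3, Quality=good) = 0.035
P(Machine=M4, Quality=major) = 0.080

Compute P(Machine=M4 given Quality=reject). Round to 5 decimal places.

P(Quality=reject) = 0.093 + 0.105 + 0.011 + 0.024 = 0.233.
P(Machine=M4 | Quality=reject) = 0.011/0.233 = 0.04721.

0.04721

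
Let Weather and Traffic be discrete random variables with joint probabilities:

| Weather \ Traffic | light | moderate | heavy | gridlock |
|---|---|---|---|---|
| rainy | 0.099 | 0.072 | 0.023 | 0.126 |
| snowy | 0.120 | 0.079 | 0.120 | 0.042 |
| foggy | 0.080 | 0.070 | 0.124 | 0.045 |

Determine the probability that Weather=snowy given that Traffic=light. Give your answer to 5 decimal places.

P(Traffic=light) = 0.099 + 0.120 + 0.080 = 0.299.
P(Weather=snowy | Traffic=light) = 0.120/0.299 = 0.40134.

0.40134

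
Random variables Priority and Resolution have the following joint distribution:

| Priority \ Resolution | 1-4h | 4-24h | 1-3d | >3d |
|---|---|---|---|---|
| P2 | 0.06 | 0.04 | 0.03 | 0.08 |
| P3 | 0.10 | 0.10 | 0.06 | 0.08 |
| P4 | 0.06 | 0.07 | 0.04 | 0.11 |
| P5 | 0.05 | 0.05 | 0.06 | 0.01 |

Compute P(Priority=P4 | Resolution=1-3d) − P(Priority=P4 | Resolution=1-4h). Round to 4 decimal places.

P(Resolution=1-3d) = 0.03 + 0.06 + 0.04 + 0.06 = 0.19; P(Priority=P4 | Resolution=1-3d) = 0.04/0.19 = 0.21053.
P(Resolution=1-4h) = 0.06 + 0.10 + 0.06 + 0.05 = 0.27; P(Priority=P4 | Resolution=1-4h) = 0.06/0.27 = 0.22222.
Difference = -0.0117.

-0.0117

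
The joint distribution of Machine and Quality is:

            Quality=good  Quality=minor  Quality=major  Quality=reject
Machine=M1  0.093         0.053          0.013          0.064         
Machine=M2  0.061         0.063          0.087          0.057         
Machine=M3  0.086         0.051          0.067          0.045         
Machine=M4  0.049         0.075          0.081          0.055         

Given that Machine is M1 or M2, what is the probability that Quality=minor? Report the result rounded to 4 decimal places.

P(Machine=M1) = 0.093 + 0.053 + 0.013 + 0.064 = 0.223.
P(Machine=M2) = 0.061 + 0.063 + 0.087 + 0.057 = 0.268.
P(Machine ∈ {M1, M2}) = 0.223 + 0.268 = 0.491; P(Quality=minor, Machine ∈ {M1, M2}) = 0.053 + 0.063 = 0.116.
P(Quality=minor | Machine ∈ {M1, M2}) = 0.116/0.491 = 0.2363.

0.2363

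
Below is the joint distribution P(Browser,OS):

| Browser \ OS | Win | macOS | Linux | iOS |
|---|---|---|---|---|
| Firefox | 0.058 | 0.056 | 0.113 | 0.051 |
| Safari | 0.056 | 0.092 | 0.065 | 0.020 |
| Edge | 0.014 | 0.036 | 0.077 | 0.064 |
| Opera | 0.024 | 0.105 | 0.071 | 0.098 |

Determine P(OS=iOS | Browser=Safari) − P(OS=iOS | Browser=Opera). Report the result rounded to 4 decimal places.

P(Browser=Safari) = 0.056 + 0.092 + 0.065 + 0.020 = 0.233; P(OS=iOS | Browser=Safari) = 0.020/0.233 = 0.08584.
P(Browser=Opera) = 0.024 + 0.105 + 0.071 + 0.098 = 0.298; P(OS=iOS | Browser=Opera) = 0.098/0.298 = 0.32886.
Difference = -0.2430.

-0.2430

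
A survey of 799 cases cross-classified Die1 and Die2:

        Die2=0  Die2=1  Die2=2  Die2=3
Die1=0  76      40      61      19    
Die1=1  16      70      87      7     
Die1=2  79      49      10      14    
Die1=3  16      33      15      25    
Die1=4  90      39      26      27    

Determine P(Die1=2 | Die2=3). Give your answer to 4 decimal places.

0.1522

Total with Die2=3: 19 + 7 + 14 + 25 + 27 = 92.
P(Die1=2 | Die2=3) = 14/92 = 0.1522.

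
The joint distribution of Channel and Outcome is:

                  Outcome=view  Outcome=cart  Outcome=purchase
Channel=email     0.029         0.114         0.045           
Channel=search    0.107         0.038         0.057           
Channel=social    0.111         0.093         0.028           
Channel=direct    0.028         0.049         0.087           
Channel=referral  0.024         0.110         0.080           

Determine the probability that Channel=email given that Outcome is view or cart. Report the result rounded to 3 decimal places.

P(Outcome=view) = 0.029 + 0.107 + 0.111 + 0.028 + 0.024 = 0.299.
P(Outcome=cart) = 0.114 + 0.038 + 0.093 + 0.049 + 0.110 = 0.404.
P(Outcome ∈ {view, cart}) = 0.299 + 0.404 = 0.703; P(Channel=email, Outcome ∈ {view, cart}) = 0.029 + 0.114 = 0.143.
P(Channel=email | Outcome ∈ {view, cart}) = 0.143/0.703 = 0.203.

0.203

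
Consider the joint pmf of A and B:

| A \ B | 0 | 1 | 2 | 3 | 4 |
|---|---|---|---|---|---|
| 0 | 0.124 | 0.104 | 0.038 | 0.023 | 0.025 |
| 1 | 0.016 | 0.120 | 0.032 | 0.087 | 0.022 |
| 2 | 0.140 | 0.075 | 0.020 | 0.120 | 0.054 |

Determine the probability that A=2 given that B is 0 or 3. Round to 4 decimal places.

P(B=0) = 0.124 + 0.016 + 0.140 = 0.280.
P(B=3) = 0.023 + 0.087 + 0.120 = 0.230.
P(B ∈ {0, 3}) = 0.280 + 0.230 = 0.510; P(A=2, B ∈ {0, 3}) = 0.140 + 0.120 = 0.260.
P(A=2 | B ∈ {0, 3}) = 0.260/0.510 = 0.5098.

0.5098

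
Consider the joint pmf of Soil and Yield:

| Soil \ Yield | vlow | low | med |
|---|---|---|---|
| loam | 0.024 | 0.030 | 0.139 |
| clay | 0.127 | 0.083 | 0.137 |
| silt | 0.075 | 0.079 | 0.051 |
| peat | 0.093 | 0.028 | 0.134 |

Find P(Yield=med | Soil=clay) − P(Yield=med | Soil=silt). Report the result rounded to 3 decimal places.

P(Soil=clay) = 0.127 + 0.083 + 0.137 = 0.347; P(Yield=med | Soil=clay) = 0.137/0.347 = 0.3948.
P(Soil=silt) = 0.075 + 0.079 + 0.051 = 0.205; P(Yield=med | Soil=silt) = 0.051/0.205 = 0.2488.
Difference = 0.146.

0.146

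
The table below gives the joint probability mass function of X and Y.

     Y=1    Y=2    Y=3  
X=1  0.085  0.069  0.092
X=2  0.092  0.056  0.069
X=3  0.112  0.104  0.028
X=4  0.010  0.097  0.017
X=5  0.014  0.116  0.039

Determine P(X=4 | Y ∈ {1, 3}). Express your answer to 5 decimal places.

0.04839

P(Y=1) = 0.085 + 0.092 + 0.112 + 0.010 + 0.014 = 0.313.
P(Y=3) = 0.092 + 0.069 + 0.028 + 0.017 + 0.039 = 0.245.
P(Y ∈ {1, 3}) = 0.313 + 0.245 = 0.558; P(X=4, Y ∈ {1, 3}) = 0.010 + 0.017 = 0.027.
P(X=4 | Y ∈ {1, 3}) = 0.027/0.558 = 0.04839.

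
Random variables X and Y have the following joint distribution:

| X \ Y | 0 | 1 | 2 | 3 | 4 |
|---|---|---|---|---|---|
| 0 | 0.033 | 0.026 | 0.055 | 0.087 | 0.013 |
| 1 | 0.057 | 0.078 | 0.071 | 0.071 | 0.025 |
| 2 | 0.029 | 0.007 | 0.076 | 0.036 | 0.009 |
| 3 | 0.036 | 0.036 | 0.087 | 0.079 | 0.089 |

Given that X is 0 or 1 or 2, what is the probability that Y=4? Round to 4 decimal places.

0.0698

P(X=0) = 0.033 + 0.026 + 0.055 + 0.087 + 0.013 = 0.214.
P(X=1) = 0.057 + 0.078 + 0.071 + 0.071 + 0.025 = 0.302.
P(X=2) = 0.029 + 0.007 + 0.076 + 0.036 + 0.009 = 0.157.
P(X ∈ {0, 1, 2}) = 0.214 + 0.302 + 0.157 = 0.673; P(Y=4, X ∈ {0, 1, 2}) = 0.013 + 0.025 + 0.009 = 0.047.
P(Y=4 | X ∈ {0, 1, 2}) = 0.047/0.673 = 0.0698.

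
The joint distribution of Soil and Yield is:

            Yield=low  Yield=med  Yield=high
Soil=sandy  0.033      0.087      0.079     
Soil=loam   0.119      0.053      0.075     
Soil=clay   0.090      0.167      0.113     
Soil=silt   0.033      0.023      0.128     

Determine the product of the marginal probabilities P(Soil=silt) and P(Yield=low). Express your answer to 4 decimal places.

0.0506

P(Soil=silt) = 0.033 + 0.023 + 0.128 = 0.184.
P(Yield=low) = 0.033 + 0.119 + 0.090 + 0.033 = 0.275.
Product: 0.184 × 0.275 = 0.0506.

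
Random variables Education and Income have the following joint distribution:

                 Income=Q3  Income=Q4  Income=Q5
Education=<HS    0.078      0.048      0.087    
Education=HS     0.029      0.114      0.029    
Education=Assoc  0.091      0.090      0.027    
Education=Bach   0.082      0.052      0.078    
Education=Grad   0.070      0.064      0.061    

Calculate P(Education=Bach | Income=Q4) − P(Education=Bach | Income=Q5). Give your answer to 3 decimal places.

-0.135

P(Income=Q4) = 0.048 + 0.114 + 0.090 + 0.052 + 0.064 = 0.368; P(Education=Bach | Income=Q4) = 0.052/0.368 = 0.1413.
P(Income=Q5) = 0.087 + 0.029 + 0.027 + 0.078 + 0.061 = 0.282; P(Education=Bach | Income=Q5) = 0.078/0.282 = 0.2766.
Difference = -0.135.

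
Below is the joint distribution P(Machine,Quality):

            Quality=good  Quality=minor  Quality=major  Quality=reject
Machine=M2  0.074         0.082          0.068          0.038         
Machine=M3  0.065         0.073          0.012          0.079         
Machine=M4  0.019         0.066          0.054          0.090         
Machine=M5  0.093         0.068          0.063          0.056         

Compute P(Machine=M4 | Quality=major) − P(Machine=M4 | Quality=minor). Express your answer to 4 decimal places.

P(Quality=major) = 0.068 + 0.012 + 0.054 + 0.063 = 0.197; P(Machine=M4 | Quality=major) = 0.054/0.197 = 0.27411.
P(Quality=minor) = 0.082 + 0.073 + 0.066 + 0.068 = 0.289; P(Machine=M4 | Quality=minor) = 0.066/0.289 = 0.22837.
Difference = 0.0457.

0.0457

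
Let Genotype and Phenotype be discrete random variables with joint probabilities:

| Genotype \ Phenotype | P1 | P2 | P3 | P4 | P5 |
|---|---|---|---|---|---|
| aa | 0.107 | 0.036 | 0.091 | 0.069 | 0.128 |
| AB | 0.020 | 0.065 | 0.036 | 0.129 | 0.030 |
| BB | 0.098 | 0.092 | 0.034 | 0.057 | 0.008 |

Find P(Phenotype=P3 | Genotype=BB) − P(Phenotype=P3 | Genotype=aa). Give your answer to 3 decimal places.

-0.093

P(Genotype=BB) = 0.098 + 0.092 + 0.034 + 0.057 + 0.008 = 0.289; P(Phenotype=P3 | Genotype=BB) = 0.034/0.289 = 0.1176.
P(Genotype=aa) = 0.107 + 0.036 + 0.091 + 0.069 + 0.128 = 0.431; P(Phenotype=P3 | Genotype=aa) = 0.091/0.431 = 0.2111.
Difference = -0.093.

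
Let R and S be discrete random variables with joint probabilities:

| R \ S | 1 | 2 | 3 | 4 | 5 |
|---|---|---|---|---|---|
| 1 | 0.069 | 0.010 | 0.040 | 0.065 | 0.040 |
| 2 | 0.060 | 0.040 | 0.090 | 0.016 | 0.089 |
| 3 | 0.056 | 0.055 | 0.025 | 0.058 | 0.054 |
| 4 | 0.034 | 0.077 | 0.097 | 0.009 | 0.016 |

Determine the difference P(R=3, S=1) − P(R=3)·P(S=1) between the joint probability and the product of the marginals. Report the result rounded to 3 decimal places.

P(R=3) = 0.056 + 0.055 + 0.025 + 0.058 + 0.054 = 0.248.
P(S=1) = 0.069 + 0.060 + 0.056 + 0.034 = 0.219.
P(R=3, S=1) − P(R=3)P(S=1) = 0.056 − 0.248×0.219 = 0.002.

0.002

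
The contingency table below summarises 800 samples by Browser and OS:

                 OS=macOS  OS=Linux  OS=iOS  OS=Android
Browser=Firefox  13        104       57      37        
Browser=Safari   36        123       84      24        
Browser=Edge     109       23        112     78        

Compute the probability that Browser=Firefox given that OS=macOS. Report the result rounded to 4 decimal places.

Total with OS=macOS: 13 + 36 + 109 = 158.
P(Browser=Firefox | OS=macOS) = 13/158 = 0.0823.

0.0823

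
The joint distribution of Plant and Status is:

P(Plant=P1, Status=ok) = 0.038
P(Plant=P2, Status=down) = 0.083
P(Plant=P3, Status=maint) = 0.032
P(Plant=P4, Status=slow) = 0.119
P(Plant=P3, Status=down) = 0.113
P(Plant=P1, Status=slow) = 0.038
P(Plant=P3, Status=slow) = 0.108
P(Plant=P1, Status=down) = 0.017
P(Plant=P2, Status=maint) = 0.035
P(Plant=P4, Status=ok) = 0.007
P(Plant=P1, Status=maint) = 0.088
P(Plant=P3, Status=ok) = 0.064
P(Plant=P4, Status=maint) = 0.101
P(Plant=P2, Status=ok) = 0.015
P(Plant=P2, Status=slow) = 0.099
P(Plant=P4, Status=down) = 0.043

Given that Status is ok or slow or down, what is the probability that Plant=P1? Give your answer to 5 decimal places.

0.12500

P(Status=ok) = 0.038 + 0.015 + 0.064 + 0.007 = 0.124.
P(Status=slow) = 0.038 + 0.099 + 0.108 + 0.119 = 0.364.
P(Status=down) = 0.017 + 0.083 + 0.113 + 0.043 = 0.256.
P(Status ∈ {ok, slow, down}) = 0.124 + 0.364 + 0.256 = 0.744; P(Plant=P1, Status ∈ {ok, slow, down}) = 0.038 + 0.038 + 0.017 = 0.093.
P(Plant=P1 | Status ∈ {ok, slow, down}) = 0.093/0.744 = 0.12500.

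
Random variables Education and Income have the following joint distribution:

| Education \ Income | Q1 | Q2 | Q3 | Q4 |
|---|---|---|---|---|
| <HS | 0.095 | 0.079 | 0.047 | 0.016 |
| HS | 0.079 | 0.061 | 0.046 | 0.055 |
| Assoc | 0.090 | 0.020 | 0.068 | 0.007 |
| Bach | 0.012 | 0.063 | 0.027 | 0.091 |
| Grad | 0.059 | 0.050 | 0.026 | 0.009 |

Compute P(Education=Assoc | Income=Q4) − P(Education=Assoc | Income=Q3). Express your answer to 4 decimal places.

P(Income=Q4) = 0.016 + 0.055 + 0.007 + 0.091 + 0.009 = 0.178; P(Education=Assoc | Income=Q4) = 0.007/0.178 = 0.03933.
P(Income=Q3) = 0.047 + 0.046 + 0.068 + 0.027 + 0.026 = 0.214; P(Education=Assoc | Income=Q3) = 0.068/0.214 = 0.31776.
Difference = -0.2784.

-0.2784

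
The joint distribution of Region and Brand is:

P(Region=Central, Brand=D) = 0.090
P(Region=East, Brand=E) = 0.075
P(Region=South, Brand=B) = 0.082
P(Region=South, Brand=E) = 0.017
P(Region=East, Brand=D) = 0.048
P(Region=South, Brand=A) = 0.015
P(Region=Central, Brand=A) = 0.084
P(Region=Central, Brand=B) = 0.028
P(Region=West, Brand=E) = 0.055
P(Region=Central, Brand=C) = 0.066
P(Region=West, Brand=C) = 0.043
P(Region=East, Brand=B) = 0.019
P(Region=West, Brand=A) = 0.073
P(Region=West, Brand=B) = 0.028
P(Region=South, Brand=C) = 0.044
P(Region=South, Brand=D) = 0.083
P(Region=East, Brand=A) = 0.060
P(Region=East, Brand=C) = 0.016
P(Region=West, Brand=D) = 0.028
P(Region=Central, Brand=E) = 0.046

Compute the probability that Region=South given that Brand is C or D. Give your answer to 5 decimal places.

0.30383

P(Brand=C) = 0.044 + 0.016 + 0.043 + 0.066 = 0.169.
P(Brand=D) = 0.083 + 0.048 + 0.028 + 0.090 = 0.249.
P(Brand ∈ {C, D}) = 0.169 + 0.249 = 0.418; P(Region=South, Brand ∈ {C, D}) = 0.044 + 0.083 = 0.127.
P(Region=South | Brand ∈ {C, D}) = 0.127/0.418 = 0.30383.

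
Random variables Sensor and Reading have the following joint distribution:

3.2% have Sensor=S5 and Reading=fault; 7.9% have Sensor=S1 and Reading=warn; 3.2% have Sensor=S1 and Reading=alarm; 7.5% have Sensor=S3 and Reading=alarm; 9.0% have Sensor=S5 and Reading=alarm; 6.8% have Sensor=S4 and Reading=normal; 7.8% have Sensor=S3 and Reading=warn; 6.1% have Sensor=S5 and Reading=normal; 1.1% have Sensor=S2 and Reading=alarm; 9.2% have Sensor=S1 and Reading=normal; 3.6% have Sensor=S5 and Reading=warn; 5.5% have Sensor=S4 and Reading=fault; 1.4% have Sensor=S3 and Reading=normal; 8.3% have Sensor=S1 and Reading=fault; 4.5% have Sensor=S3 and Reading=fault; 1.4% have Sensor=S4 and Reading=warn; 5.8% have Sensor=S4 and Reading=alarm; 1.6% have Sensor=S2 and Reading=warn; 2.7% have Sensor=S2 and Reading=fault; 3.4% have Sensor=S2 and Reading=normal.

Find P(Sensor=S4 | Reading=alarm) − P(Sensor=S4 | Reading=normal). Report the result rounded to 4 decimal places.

-0.0347

P(Reading=alarm) = 0.032 + 0.011 + 0.075 + 0.058 + 0.090 = 0.266; P(Sensor=S4 | Reading=alarm) = 0.058/0.266 = 0.21805.
P(Reading=normal) = 0.092 + 0.034 + 0.014 + 0.068 + 0.061 = 0.269; P(Sensor=S4 | Reading=normal) = 0.068/0.269 = 0.25279.
Difference = -0.0347.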